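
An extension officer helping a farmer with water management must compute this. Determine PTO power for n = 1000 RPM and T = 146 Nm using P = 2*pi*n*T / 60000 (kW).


P = 2*pi*n*T / 60000
  = 2*pi * 1000 * 146 / 60000
  = 917345.05 / 60000
  = 15.29 kW


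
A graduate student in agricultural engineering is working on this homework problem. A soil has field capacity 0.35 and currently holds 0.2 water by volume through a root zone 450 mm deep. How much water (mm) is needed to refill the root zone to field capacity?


SMD = (FC - theta) * D
    = (0.35 - 0.2) * 450
    = 0.150 * 450
    = 67.50 mm


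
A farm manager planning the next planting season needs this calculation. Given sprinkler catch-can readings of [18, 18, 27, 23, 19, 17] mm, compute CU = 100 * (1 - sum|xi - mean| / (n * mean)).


xbar = 122 / 6 = 20.333
sum|xi - xbar| = 18.667
CU = 100 * (1 - 18.667 / (6 * 20.333))
   = 100 * (1 - 0.1530)
   = 84.70%


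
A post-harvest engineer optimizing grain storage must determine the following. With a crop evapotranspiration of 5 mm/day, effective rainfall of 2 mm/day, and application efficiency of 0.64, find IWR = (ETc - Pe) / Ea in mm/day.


IWR = (ETc - Pe) / Ea
    = (5 - 2) / 0.64
    = 3 / 0.64
    = 4.69 mm/day


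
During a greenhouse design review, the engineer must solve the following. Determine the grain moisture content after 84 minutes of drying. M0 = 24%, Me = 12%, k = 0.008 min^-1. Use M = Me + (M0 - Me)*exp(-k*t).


M = Me + (M0 - Me) * e^(-k*t)
  = 12 + (24 - 12) * e^(-0.008*84)
  = 12 + 12 * e^(-0.672)
  = 12 + 12 * 0.51069
  = 12 + 6.1282
  = 18.13%


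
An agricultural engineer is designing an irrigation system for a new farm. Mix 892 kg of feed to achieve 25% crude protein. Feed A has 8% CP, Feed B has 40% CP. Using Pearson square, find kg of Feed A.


parts_A = CP_b - target = 40 - 25 = 15
parts_B = target - CP_a = 25 - 8 = 17
total_parts = 15 + 17 = 32
Feed A = 892 * 15 / 32 = 418.13 kg
Feed B = 892 * 17 / 32 = 473.88 kg

418.13 kg


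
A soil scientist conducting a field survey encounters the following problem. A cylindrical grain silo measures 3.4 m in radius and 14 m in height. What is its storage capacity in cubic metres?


V = pi * r^2 * h
  = pi * 3.4^2 * 14
  = pi * 11.56 * 14
  = 508.44 m^3


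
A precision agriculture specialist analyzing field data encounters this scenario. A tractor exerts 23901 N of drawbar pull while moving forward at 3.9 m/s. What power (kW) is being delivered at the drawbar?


P = F * v / 1000
  = 23901 * 3.9 / 1000
  = 93213.90 / 1000
  = 93.21 kW


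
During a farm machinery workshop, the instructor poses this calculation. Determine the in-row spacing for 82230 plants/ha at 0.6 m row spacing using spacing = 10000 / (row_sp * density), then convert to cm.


spacing = 10000 / (row_sp * density)
        = 10000 / (0.6 * 82230)
        = 10000 / 49338
        = 0.20268 m = 20.27 cm


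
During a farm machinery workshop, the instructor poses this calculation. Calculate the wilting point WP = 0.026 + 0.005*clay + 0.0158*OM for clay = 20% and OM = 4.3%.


WP = 0.026 + 0.005*20 + 0.0158*4.3
   = 0.026 + 0.1000 + 0.0679
   = 0.1939


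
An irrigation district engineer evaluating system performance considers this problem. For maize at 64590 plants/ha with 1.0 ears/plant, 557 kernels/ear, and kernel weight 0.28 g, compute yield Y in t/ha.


Y = density * ears * kernels * kw
  = 64590 * 1.0 * 557 * 0.28 g/ha
  = 10073456.40 g/ha
  = 10073.46 kg/ha = 10.07 t/ha


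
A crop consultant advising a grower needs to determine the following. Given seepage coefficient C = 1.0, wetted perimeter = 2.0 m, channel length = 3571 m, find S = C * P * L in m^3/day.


S = C * P * L
  = 1.0 * 2.0 * 3571
  = 7142 m^3/day


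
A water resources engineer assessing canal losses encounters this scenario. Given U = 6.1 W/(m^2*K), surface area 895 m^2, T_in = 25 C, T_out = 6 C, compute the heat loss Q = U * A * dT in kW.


dT = 25 - (6) = 19 K
Q = U * A * dT
  = 6.1 * 895 * 19
  = 103730.50 W = 103.73 kW


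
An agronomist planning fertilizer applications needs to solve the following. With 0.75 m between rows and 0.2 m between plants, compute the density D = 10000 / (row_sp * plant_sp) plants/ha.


D = 10000 / (row_sp * plant_sp)
  = 10000 / (0.75 * 0.2)
  = 10000 / 0.1500
  = 66666.67 plants/ha


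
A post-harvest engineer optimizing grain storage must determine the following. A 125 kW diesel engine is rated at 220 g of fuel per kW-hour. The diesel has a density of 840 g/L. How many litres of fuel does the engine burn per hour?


FC = P * BSFC / rho_fuel
   = 125 * 220 / 840
   = 27500 / 840
   = 32.74 L/h


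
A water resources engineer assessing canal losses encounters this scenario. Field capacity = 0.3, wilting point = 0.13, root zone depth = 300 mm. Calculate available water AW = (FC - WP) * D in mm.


AW = (FC - WP) * D
   = (0.3 - 0.13) * 300
   = 0.17 * 300
   = 51 mm


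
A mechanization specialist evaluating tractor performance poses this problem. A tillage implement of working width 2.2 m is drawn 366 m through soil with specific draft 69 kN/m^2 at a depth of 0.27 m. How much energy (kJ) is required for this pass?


E = k * d * w * L
  = 69 * 0.27 * 2.2 * 366
  = 15000.88 kJ


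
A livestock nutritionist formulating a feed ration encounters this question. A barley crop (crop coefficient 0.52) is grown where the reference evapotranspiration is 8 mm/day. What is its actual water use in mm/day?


ETc = Kc * ET0
    = 0.52 * 8
    = 4.16 mm/day


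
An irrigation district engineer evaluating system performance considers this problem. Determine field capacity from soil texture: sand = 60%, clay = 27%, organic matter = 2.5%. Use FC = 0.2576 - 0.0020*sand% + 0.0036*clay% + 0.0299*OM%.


FC = 0.2576 - 0.0020*60 + 0.0036*27 + 0.0299*2.5
   = 0.2576 - 0.1200 + 0.0972 + 0.0748
   = 0.3096


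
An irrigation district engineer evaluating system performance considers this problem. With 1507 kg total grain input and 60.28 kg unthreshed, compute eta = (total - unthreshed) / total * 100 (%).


eta = (total - unthreshed) / total * 100
    = (1507 - 60.28) / 1507 * 100
    = 1446.72 / 1507 * 100
    = 96%


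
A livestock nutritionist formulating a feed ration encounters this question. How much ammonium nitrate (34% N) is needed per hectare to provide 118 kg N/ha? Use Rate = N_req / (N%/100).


Rate = N_required / (N_content / 100)
     = 118 / (34 / 100)
     = 118 / 0.34
     = 347.06 kg/ha


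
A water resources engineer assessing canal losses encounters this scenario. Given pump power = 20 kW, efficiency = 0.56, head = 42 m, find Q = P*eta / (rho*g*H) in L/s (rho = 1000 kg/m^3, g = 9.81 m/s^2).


Q = (P * 1000 * eta) / (rho * g * H)
  = (20 * 1000 * 0.56) / (1000 * 9.81 * 42)
  = 11200 / 412020
  = 0.02718 m^3/s = 27.18 L/s


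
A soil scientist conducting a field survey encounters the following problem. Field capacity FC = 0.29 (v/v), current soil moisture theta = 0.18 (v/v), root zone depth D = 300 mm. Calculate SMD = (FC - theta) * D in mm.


SMD = (FC - theta) * D
    = (0.29 - 0.18) * 300
    = 0.110 * 300
    = 33 mm


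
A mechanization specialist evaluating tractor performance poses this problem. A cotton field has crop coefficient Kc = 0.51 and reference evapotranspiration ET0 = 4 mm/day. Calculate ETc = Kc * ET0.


ETc = Kc * ET0
    = 0.51 * 4
    = 2.04 mm/day


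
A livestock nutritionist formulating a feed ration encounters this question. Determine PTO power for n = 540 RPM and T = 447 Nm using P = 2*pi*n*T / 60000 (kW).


P = 2*pi*n*T / 60000
  = 2*pi * 540 * 447 / 60000
  = 1516635.27 / 60000
  = 25.28 kW


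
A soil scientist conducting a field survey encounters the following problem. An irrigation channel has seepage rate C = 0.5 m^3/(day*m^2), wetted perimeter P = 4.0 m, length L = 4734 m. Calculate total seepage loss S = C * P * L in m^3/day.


S = C * P * L
  = 0.5 * 4.0 * 4734
  = 9468 m^3/day


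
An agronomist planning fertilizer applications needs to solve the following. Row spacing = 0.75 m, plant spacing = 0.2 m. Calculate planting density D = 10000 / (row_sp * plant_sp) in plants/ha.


D = 10000 / (row_sp * plant_sp)
  = 10000 / (0.75 * 0.2)
  = 10000 / 0.1500
  = 66666.67 plants/ha


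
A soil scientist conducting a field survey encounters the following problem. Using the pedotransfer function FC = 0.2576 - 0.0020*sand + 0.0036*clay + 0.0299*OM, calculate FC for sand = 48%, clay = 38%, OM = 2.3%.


FC = 0.2576 - 0.0020*48 + 0.0036*38 + 0.0299*2.3
   = 0.2576 - 0.0960 + 0.1368 + 0.0688
   = 0.3672


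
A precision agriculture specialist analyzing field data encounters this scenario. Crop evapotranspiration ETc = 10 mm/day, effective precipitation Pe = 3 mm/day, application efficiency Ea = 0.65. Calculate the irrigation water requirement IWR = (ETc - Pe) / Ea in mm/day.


IWR = (ETc - Pe) / Ea
    = (10 - 3) / 0.65
    = 7 / 0.65
    = 10.77 mm/day


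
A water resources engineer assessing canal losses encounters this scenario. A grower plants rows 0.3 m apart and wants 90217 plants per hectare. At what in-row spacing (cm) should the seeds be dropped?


spacing = 10000 / (row_sp * density)
        = 10000 / (0.3 * 90217)
        = 10000 / 27065.10
        = 0.36948 m = 36.95 cm


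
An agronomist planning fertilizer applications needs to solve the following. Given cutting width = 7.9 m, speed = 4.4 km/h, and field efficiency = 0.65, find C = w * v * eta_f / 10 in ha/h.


C = w * v * eta_f / 10
  = 7.9 * 4.4 * 0.65 / 10
  = 22.59 / 10
  = 2.26 ha/h


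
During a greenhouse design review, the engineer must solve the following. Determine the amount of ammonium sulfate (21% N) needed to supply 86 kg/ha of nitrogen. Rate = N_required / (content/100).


Rate = N_required / (N_content / 100)
     = 86 / (21 / 100)
     = 86 / 0.21
     = 409.52 kg/ha


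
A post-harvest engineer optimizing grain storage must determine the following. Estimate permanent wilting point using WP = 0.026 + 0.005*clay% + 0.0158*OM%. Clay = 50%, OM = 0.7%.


WP = 0.026 + 0.005*50 + 0.0158*0.7
   = 0.026 + 0.2500 + 0.0111
   = 0.2871


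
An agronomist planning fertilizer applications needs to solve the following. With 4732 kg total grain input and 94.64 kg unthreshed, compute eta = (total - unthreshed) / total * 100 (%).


eta = (total - unthreshed) / total * 100
    = (4732 - 94.64) / 4732 * 100
    = 4637.36 / 4732 * 100
    = 98%


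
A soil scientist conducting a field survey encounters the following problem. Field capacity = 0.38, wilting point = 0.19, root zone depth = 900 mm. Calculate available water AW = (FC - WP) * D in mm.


AW = (FC - WP) * D
   = (0.38 - 0.19) * 900
   = 0.19 * 900
   = 171 mm


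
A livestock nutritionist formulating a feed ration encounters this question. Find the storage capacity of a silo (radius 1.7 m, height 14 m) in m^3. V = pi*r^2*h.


V = pi * r^2 * h
  = pi * 1.7^2 * 14
  = pi * 2.89 * 14
  = 127.11 m^3


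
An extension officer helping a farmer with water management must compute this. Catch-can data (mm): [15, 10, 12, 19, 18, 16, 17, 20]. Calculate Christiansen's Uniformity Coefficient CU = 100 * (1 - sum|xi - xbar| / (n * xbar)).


xbar = 127 / 8 = 15.875
sum|xi - xbar| = 21.250
CU = 100 * (1 - 21.250 / (8 * 15.875))
   = 100 * (1 - 0.1673)
   = 83.27%


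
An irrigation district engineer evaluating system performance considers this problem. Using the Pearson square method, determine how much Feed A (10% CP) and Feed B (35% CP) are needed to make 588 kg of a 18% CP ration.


parts_A = CP_b - target = 35 - 18 = 17
parts_B = target - CP_a = 18 - 10 = 8
total_parts = 17 + 8 = 25
Feed A = 588 * 17 / 25 = 399.84 kg
Feed B = 588 * 8 / 25 = 188.16 kg

399.84 kg


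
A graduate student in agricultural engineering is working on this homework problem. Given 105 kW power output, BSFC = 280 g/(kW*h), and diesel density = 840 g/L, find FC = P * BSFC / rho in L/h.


FC = P * BSFC / rho_fuel
   = 105 * 280 / 840
   = 29400 / 840
   = 35 L/h


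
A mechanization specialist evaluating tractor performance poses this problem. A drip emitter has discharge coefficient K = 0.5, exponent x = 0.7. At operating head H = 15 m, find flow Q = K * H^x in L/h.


Q = K * H^x
  = 0.5 * 15^0.7
  = 0.5 * 6.6568
  = 3.33 L/h


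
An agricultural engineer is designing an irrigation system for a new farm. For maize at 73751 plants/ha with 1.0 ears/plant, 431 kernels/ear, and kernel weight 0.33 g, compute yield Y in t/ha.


Y = density * ears * kernels * kw
  = 73751 * 1.0 * 431 * 0.33 g/ha
  = 10489604.73 g/ha
  = 10489.60 kg/ha = 10.49 t/ha


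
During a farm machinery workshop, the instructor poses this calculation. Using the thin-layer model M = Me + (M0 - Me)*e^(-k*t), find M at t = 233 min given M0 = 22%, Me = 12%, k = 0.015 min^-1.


M = Me + (M0 - Me) * e^(-k*t)
  = 12 + (22 - 12) * e^(-0.015*233)
  = 12 + 10 * e^(-3.495)
  = 12 + 10 * 0.03035
  = 12 + 0.3035
  = 12.30%


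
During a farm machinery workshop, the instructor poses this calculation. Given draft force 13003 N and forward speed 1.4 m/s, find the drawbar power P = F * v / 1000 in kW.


P = F * v / 1000
  = 13003 * 1.4 / 1000
  = 18204.20 / 1000
  = 18.20 kW


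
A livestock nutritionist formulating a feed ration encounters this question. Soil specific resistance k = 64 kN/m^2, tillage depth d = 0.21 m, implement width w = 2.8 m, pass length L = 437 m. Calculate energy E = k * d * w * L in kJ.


E = k * d * w * L
  = 64 * 0.21 * 2.8 * 437
  = 16445.18 kJ


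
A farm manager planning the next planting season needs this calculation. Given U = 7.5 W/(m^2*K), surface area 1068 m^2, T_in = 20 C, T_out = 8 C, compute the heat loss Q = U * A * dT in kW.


dT = 20 - (8) = 12 K
Q = U * A * dT
  = 7.5 * 1068 * 12
  = 96120 W = 96.12 kW


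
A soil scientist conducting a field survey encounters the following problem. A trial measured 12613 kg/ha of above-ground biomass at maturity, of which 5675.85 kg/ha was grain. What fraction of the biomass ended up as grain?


HI = grain_yield / biomass
   = 5675.85 / 12613
   = 0.45


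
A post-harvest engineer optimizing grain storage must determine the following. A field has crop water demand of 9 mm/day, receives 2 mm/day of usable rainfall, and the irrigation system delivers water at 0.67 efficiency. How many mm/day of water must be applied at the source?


IWR = (ETc - Pe) / Ea
    = (9 - 2) / 0.67
    = 7 / 0.67
    = 10.45 mm/day


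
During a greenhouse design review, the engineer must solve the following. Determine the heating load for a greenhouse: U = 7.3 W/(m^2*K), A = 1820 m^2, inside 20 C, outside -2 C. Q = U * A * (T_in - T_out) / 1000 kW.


dT = 20 - (-2) = 22 K
Q = U * A * dT
  = 7.3 * 1820 * 22
  = 292292 W = 292.29 kW


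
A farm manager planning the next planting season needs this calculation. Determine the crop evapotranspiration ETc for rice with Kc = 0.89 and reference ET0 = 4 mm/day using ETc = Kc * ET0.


ETc = Kc * ET0
    = 0.89 * 4
    = 3.56 mm/day


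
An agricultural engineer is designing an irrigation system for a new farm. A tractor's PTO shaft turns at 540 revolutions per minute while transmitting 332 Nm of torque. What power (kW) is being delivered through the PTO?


P = 2*pi*n*T / 60000
  = 2*pi * 540 * 332 / 60000
  = 1126449.46 / 60000
  = 18.77 kW


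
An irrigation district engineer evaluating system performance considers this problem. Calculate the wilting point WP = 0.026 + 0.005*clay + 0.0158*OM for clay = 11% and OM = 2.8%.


WP = 0.026 + 0.005*11 + 0.0158*2.8
   = 0.026 + 0.0550 + 0.0442
   = 0.1252


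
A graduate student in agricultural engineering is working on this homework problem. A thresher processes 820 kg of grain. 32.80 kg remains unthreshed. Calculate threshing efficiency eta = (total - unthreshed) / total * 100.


eta = (total - unthreshed) / total * 100
    = (820 - 32.80) / 820 * 100
    = 787.20 / 820 * 100
    = 96%


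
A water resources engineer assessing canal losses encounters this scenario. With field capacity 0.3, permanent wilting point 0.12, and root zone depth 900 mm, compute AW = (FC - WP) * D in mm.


AW = (FC - WP) * D
   = (0.3 - 0.12) * 900
   = 0.18 * 900
   = 162 mm


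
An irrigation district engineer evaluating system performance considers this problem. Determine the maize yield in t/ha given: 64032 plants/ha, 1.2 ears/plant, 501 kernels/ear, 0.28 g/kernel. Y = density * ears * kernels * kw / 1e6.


Y = density * ears * kernels * kw
  = 64032 * 1.2 * 501 * 0.28 g/ha
  = 10778890.75 g/ha
  = 10778.89 kg/ha = 10.78 t/ha


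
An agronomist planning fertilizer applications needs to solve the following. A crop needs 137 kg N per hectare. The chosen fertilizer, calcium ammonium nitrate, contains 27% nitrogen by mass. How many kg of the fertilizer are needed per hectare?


Rate = N_required / (N_content / 100)
     = 137 / (27 / 100)
     = 137 / 0.27
     = 507.41 kg/ha


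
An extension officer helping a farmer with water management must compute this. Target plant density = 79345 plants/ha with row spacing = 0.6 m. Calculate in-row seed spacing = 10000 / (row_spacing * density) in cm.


spacing = 10000 / (row_sp * density)
        = 10000 / (0.6 * 79345)
        = 10000 / 47607
        = 0.21005 m = 21.01 cm


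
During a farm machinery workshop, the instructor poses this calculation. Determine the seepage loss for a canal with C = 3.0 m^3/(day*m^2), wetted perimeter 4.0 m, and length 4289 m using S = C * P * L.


S = C * P * L
  = 3.0 * 4.0 * 4289
  = 51468 m^3/day


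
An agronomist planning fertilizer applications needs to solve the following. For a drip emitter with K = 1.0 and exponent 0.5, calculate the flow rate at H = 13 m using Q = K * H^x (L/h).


Q = K * H^x
  = 1.0 * 13^0.5
  = 1.0 * 3.6056
  = 3.61 L/h


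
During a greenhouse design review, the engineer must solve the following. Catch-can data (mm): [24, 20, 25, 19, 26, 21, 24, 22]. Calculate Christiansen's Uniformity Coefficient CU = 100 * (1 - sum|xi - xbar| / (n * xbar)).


xbar = 181 / 8 = 22.625
sum|xi - xbar| = 17
CU = 100 * (1 - 17 / (8 * 22.625))
   = 100 * (1 - 0.0939)
   = 90.61%


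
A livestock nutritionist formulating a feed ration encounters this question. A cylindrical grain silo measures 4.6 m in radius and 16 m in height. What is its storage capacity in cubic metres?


V = pi * r^2 * h
  = pi * 4.6^2 * 16
  = pi * 21.16 * 16
  = 1063.62 m^3


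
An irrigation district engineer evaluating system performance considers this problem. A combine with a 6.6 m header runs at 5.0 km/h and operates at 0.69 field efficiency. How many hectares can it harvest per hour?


C = w * v * eta_f / 10
  = 6.6 * 5.0 * 0.69 / 10
  = 22.77 / 10
  = 2.28 ha/h


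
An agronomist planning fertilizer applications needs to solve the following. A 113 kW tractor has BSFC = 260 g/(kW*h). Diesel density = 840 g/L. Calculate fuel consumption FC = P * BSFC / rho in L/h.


FC = P * BSFC / rho_fuel
   = 113 * 260 / 840
   = 29380 / 840
   = 34.98 L/h


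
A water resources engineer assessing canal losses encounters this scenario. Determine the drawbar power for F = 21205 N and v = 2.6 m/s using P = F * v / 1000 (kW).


P = F * v / 1000
  = 21205 * 2.6 / 1000
  = 55133 / 1000
  = 55.13 kW


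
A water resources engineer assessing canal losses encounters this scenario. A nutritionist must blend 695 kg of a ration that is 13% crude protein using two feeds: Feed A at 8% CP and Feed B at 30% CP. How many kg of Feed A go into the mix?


parts_A = CP_b - target = 30 - 13 = 17
parts_B = target - CP_a = 13 - 8 = 5
total_parts = 17 + 5 = 22
Feed A = 695 * 17 / 22 = 537.05 kg
Feed B = 695 * 5 / 22 = 157.95 kg

537.05 kg


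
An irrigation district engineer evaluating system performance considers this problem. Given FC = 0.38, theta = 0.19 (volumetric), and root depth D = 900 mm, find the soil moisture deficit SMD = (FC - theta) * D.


SMD = (FC - theta) * D
    = (0.38 - 0.19) * 900
    = 0.190 * 900
    = 171 mm


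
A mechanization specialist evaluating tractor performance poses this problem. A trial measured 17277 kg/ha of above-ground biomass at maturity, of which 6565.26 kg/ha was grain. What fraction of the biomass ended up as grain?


HI = grain_yield / biomass
   = 6565.26 / 17277
   = 0.38


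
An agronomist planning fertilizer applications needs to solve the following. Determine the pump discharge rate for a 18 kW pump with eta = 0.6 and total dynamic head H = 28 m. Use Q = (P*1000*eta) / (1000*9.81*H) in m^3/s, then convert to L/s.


Q = (P * 1000 * eta) / (rho * g * H)
  = (18 * 1000 * 0.6) / (1000 * 9.81 * 28)
  = 10800 / 274680
  = 0.03932 m^3/s = 39.32 L/s


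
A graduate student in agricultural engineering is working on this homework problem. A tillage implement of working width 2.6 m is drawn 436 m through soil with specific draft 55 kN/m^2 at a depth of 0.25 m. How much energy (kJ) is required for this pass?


E = k * d * w * L
  = 55 * 0.25 * 2.6 * 436
  = 15587 kJ


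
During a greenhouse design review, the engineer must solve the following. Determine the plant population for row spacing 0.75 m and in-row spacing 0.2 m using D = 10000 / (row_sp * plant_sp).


D = 10000 / (row_sp * plant_sp)
  = 10000 / (0.75 * 0.2)
  = 10000 / 0.1500
  = 66666.67 plants/ha


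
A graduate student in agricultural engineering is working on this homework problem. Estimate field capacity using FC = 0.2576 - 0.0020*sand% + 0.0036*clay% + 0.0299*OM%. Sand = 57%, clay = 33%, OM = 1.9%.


FC = 0.2576 - 0.0020*57 + 0.0036*33 + 0.0299*1.9
   = 0.2576 - 0.1140 + 0.1188 + 0.0568
   = 0.3192


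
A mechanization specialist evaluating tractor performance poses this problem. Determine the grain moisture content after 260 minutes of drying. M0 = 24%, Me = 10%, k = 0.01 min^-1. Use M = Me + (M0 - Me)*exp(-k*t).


M = Me + (M0 - Me) * e^(-k*t)
  = 10 + (24 - 10) * e^(-0.01*260)
  = 10 + 14 * e^(-2.600)
  = 10 + 14 * 0.07427
  = 10 + 1.0398
  = 11.04%


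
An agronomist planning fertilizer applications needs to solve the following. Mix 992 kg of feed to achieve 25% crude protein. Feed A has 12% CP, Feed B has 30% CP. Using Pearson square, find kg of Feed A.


parts_A = CP_b - target = 30 - 25 = 5
parts_B = target - CP_a = 25 - 12 = 13
total_parts = 5 + 13 = 18
Feed A = 992 * 5 / 18 = 275.56 kg
Feed B = 992 * 13 / 18 = 716.44 kg

275.56 kg


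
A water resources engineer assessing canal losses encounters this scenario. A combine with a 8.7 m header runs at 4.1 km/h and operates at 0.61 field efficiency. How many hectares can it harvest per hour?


C = w * v * eta_f / 10
  = 8.7 * 4.1 * 0.61 / 10
  = 21.76 / 10
  = 2.18 ha/h


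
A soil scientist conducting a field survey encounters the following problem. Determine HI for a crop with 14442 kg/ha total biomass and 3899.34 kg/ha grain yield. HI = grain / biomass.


HI = grain_yield / biomass
   = 3899.34 / 14442
   = 0.27


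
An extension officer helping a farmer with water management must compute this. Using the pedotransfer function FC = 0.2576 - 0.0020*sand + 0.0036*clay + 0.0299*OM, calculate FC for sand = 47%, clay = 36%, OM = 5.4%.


FC = 0.2576 - 0.0020*47 + 0.0036*36 + 0.0299*5.4
   = 0.2576 - 0.0940 + 0.1296 + 0.1615
   = 0.4547


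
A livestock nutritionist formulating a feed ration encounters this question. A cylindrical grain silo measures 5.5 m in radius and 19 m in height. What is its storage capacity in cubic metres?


V = pi * r^2 * h
  = pi * 5.5^2 * 19
  = pi * 30.25 * 19
  = 1805.63 m^3


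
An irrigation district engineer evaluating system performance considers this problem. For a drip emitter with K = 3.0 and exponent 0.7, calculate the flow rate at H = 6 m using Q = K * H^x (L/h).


Q = K * H^x
  = 3.0 * 6^0.7
  = 3.0 * 3.5051
  = 10.52 L/h


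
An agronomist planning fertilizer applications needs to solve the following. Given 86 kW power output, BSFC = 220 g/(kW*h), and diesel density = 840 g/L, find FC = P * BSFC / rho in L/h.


FC = P * BSFC / rho_fuel
   = 86 * 220 / 840
   = 18920 / 840
   = 22.52 L/h


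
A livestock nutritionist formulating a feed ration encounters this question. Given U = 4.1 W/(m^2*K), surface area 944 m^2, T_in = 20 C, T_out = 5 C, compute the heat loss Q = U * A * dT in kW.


dT = 20 - (5) = 15 K
Q = U * A * dT
  = 4.1 * 944 * 15
  = 58056 W = 58.06 kW


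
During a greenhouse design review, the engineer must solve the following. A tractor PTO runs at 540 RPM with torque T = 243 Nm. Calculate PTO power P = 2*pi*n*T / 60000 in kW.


P = 2*pi*n*T / 60000
  = 2*pi * 540 * 243 / 60000
  = 824479.58 / 60000
  = 13.74 kW


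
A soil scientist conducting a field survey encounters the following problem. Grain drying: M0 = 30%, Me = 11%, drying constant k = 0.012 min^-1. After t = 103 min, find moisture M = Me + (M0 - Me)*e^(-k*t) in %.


M = Me + (M0 - Me) * e^(-k*t)
  = 11 + (30 - 11) * e^(-0.012*103)
  = 11 + 19 * e^(-1.236)
  = 11 + 19 * 0.29054
  = 11 + 5.5203
  = 16.52%


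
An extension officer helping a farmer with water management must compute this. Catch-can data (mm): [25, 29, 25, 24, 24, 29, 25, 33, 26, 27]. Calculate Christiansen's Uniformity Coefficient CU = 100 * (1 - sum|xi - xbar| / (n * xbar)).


xbar = 267 / 10 = 26.700
sum|xi - xbar| = 22.400
CU = 100 * (1 - 22.400 / (10 * 26.700))
   = 100 * (1 - 0.0839)
   = 91.61%


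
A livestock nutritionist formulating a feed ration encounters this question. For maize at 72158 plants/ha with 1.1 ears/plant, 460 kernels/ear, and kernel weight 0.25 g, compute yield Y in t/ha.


Y = density * ears * kernels * kw
  = 72158 * 1.1 * 460 * 0.25 g/ha
  = 9127987 g/ha
  = 9127.99 kg/ha = 9.13 t/ha


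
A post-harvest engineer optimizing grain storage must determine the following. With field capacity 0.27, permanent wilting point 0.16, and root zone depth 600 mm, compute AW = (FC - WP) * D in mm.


AW = (FC - WP) * D
   = (0.27 - 0.16) * 600
   = 0.11 * 600
   = 66 mm


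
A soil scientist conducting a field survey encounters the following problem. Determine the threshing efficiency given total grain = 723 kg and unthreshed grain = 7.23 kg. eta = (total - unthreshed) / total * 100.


eta = (total - unthreshed) / total * 100
    = (723 - 7.23) / 723 * 100
    = 715.77 / 723 * 100
    = 99%


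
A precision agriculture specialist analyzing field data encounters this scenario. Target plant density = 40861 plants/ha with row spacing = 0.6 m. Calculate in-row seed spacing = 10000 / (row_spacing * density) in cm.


spacing = 10000 / (row_sp * density)
        = 10000 / (0.6 * 40861)
        = 10000 / 24516.60
        = 0.40789 m = 40.79 cm


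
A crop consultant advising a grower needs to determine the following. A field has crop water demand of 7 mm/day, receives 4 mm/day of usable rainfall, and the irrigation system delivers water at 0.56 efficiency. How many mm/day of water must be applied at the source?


IWR = (ETc - Pe) / Ea
    = (7 - 4) / 0.56
    = 3 / 0.56
    = 5.36 mm/day


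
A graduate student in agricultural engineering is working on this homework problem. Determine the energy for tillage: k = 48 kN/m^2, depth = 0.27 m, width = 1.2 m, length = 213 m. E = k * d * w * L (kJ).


E = k * d * w * L
  = 48 * 0.27 * 1.2 * 213
  = 3312.58 kJ


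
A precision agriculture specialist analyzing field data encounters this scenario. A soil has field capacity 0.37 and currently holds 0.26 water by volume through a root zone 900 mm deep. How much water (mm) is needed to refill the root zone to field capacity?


SMD = (FC - theta) * D
    = (0.37 - 0.26) * 900
    = 0.110 * 900
    = 99 mm


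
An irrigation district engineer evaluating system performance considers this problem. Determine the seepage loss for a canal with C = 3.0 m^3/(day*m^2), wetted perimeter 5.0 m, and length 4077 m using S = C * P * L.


S = C * P * L
  = 3.0 * 5.0 * 4077
  = 61155 m^3/day


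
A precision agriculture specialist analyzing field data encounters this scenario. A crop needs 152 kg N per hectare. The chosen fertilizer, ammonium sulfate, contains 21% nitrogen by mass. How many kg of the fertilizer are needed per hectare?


Rate = N_required / (N_content / 100)
     = 152 / (21 / 100)
     = 152 / 0.21
     = 723.81 kg/ha


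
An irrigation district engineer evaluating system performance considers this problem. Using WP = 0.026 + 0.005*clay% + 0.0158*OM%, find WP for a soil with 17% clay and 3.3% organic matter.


WP = 0.026 + 0.005*17 + 0.0158*3.3
   = 0.026 + 0.0850 + 0.0521
   = 0.1631


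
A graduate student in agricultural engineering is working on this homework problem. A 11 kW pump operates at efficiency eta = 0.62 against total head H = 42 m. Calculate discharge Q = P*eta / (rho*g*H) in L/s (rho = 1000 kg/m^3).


Q = (P * 1000 * eta) / (rho * g * H)
  = (11 * 1000 * 0.62) / (1000 * 9.81 * 42)
  = 6820 / 412020
  = 0.01655 m^3/s = 16.55 L/s


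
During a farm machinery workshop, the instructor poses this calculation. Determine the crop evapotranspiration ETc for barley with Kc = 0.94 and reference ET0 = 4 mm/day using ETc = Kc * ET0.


ETc = Kc * ET0
    = 0.94 * 4
    = 3.76 mm/day


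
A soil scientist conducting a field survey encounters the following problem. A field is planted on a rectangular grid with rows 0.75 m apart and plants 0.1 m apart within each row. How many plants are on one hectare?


D = 10000 / (row_sp * plant_sp)
  = 10000 / (0.75 * 0.1)
  = 10000 / 0.0750
  = 133333.33 plants/ha


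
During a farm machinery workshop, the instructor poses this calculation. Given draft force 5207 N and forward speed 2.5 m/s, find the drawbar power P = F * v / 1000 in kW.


P = F * v / 1000
  = 5207 * 2.5 / 1000
  = 13017.50 / 1000
  = 13.02 kW


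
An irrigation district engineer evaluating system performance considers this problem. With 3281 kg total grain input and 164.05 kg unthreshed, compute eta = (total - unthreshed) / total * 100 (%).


eta = (total - unthreshed) / total * 100
    = (3281 - 164.05) / 3281 * 100
    = 3116.95 / 3281 * 100
    = 95%


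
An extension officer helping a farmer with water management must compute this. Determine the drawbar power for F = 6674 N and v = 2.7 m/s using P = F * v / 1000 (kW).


P = F * v / 1000
  = 6674 * 2.7 / 1000
  = 18019.80 / 1000
  = 18.02 kW


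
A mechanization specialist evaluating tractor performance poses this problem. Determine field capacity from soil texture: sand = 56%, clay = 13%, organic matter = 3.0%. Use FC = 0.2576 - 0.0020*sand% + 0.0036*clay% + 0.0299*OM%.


FC = 0.2576 - 0.0020*56 + 0.0036*13 + 0.0299*3.0
   = 0.2576 - 0.1120 + 0.0468 + 0.0897
   = 0.2821


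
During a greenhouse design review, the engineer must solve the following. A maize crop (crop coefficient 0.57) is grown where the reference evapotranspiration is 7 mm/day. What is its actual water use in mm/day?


ETc = Kc * ET0
    = 0.57 * 7
    = 3.99 mm/day


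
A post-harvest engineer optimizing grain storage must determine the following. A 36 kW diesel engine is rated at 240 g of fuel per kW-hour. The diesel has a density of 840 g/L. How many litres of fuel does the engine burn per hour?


FC = P * BSFC / rho_fuel
   = 36 * 240 / 840
   = 8640 / 840
   = 10.29 L/h


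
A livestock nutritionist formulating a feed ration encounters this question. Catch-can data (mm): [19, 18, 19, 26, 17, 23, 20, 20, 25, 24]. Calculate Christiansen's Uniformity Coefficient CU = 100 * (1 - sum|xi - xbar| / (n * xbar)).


xbar = 211 / 10 = 21.100
sum|xi - xbar| = 27.200
CU = 100 * (1 - 27.200 / (10 * 21.100))
   = 100 * (1 - 0.1289)
   = 87.11%


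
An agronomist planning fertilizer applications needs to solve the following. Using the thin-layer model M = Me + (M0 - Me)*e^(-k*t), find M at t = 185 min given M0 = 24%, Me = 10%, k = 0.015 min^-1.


M = Me + (M0 - Me) * e^(-k*t)
  = 10 + (24 - 10) * e^(-0.015*185)
  = 10 + 14 * e^(-2.775)
  = 10 + 14 * 0.06235
  = 10 + 0.8729
  = 10.87%


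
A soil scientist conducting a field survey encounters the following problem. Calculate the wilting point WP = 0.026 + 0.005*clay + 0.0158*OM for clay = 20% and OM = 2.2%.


WP = 0.026 + 0.005*20 + 0.0158*2.2
   = 0.026 + 0.1000 + 0.0348
   = 0.1608


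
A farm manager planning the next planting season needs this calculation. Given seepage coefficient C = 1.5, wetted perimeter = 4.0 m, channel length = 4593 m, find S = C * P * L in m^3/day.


S = C * P * L
  = 1.5 * 4.0 * 4593
  = 27558 m^3/day


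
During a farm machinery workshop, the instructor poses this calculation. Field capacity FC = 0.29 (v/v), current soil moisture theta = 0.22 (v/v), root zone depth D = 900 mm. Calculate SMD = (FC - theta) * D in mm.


SMD = (FC - theta) * D
    = (0.29 - 0.22) * 900
    = 0.070 * 900
    = 63 mm


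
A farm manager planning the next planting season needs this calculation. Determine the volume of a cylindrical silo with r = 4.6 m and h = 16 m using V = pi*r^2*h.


V = pi * r^2 * h
  = pi * 4.6^2 * 16
  = pi * 21.16 * 16
  = 1063.62 m^3


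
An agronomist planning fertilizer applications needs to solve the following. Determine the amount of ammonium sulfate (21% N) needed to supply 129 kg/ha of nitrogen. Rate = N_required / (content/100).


Rate = N_required / (N_content / 100)
     = 129 / (21 / 100)
     = 129 / 0.21
     = 614.29 kg/ha


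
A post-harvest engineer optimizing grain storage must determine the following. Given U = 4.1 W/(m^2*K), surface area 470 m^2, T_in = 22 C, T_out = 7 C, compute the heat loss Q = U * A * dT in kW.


dT = 22 - (7) = 15 K
Q = U * A * dT
  = 4.1 * 470 * 15
  = 28905 W = 28.91 kW


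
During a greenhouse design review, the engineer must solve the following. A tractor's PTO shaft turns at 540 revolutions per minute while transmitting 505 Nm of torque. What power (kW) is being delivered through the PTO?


P = 2*pi*n*T / 60000
  = 2*pi * 540 * 505 / 60000
  = 1713424.63 / 60000
  = 28.56 kW


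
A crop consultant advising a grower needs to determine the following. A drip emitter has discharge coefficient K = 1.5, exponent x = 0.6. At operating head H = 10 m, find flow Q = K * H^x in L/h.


Q = K * H^x
  = 1.5 * 10^0.6
  = 1.5 * 3.9811
  = 5.97 L/h


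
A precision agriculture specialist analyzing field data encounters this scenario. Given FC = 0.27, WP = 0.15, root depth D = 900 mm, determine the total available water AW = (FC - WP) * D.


AW = (FC - WP) * D
   = (0.27 - 0.15) * 900
   = 0.12 * 900
   = 108 mm


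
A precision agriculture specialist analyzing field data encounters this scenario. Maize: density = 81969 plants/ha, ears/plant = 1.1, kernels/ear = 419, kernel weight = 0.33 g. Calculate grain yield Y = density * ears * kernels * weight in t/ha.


Y = density * ears * kernels * kw
  = 81969 * 1.1 * 419 * 0.33 g/ha
  = 12467238.99 g/ha
  = 12467.24 kg/ha = 12.47 t/ha


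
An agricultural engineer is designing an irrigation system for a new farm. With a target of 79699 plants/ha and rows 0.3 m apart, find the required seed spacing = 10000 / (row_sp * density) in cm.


spacing = 10000 / (row_sp * density)
        = 10000 / (0.3 * 79699)
        = 10000 / 23909.70
        = 0.41824 m = 41.82 cm


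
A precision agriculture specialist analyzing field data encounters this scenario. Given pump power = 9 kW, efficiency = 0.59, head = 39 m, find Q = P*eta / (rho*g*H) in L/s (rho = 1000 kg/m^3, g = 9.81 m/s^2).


Q = (P * 1000 * eta) / (rho * g * H)
  = (9 * 1000 * 0.59) / (1000 * 9.81 * 39)
  = 5310 / 382590
  = 0.01388 m^3/s = 13.88 L/s


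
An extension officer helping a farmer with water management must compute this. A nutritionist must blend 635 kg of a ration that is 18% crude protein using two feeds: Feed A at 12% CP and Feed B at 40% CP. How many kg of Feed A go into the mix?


parts_A = CP_b - target = 40 - 18 = 22
parts_B = target - CP_a = 18 - 12 = 6
total_parts = 22 + 6 = 28
Feed A = 635 * 22 / 28 = 498.93 kg
Feed B = 635 * 6 / 28 = 136.07 kg

498.93 kg


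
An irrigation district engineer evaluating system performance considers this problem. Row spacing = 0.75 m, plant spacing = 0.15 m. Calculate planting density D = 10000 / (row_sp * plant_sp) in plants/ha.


D = 10000 / (row_sp * plant_sp)
  = 10000 / (0.75 * 0.15)
  = 10000 / 0.1125
  = 88888.89 plants/ha


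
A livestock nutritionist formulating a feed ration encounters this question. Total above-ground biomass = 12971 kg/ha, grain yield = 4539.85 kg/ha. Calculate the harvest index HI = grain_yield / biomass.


HI = grain_yield / biomass
   = 4539.85 / 12971
   = 0.35


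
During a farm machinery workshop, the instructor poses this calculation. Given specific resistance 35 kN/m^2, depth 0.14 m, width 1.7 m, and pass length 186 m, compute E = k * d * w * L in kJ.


E = k * d * w * L
  = 35 * 0.14 * 1.7 * 186
  = 1549.38 kJ


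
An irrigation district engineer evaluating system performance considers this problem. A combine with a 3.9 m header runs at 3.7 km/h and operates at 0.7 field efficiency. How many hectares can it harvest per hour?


C = w * v * eta_f / 10
  = 3.9 * 3.7 * 0.7 / 10
  = 10.10 / 10
  = 1.01 ha/h


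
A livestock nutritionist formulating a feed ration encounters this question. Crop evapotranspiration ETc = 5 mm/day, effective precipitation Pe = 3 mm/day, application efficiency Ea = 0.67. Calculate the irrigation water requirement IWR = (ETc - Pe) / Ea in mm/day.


IWR = (ETc - Pe) / Ea
    = (5 - 3) / 0.67
    = 2 / 0.67
    = 2.99 mm/day


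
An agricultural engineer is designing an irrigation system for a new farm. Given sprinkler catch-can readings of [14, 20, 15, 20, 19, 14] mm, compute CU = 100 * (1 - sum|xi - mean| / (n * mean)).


xbar = 102 / 6 = 17
sum|xi - xbar| = 16
CU = 100 * (1 - 16 / (6 * 17))
   = 100 * (1 - 0.1569)
   = 84.31%


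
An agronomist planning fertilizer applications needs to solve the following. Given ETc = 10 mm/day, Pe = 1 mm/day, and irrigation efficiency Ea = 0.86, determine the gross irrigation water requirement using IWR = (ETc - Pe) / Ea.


IWR = (ETc - Pe) / Ea
    = (10 - 1) / 0.86
    = 9 / 0.86
    = 10.47 mm/day


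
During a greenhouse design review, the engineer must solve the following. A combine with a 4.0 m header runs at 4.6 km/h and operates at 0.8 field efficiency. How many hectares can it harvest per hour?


C = w * v * eta_f / 10
  = 4.0 * 4.6 * 0.8 / 10
  = 14.72 / 10
  = 1.47 ha/h


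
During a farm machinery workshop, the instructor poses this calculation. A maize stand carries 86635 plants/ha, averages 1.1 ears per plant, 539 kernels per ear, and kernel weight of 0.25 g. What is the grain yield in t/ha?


Y = density * ears * kernels * kw
  = 86635 * 1.1 * 539 * 0.25 g/ha
  = 12841472.88 g/ha
  = 12841.47 kg/ha = 12.84 t/ha


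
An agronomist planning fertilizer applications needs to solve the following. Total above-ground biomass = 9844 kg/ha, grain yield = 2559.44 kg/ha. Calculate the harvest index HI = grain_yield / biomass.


HI = grain_yield / biomass
   = 2559.44 / 9844
   = 0.26


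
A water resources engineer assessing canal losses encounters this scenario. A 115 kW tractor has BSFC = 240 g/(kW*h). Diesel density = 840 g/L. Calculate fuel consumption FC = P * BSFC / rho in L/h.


FC = P * BSFC / rho_fuel
   = 115 * 240 / 840
   = 27600 / 840
   = 32.86 L/h


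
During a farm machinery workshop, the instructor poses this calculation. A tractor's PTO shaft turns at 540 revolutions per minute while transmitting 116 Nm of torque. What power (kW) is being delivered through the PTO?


P = 2*pi*n*T / 60000
  = 2*pi * 540 * 116 / 60000
  = 393578.73 / 60000
  = 6.56 kW


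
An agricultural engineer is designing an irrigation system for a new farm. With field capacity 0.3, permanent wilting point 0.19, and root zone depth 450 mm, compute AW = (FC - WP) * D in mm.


AW = (FC - WP) * D
   = (0.3 - 0.19) * 450
   = 0.11 * 450
   = 49.50 mm
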